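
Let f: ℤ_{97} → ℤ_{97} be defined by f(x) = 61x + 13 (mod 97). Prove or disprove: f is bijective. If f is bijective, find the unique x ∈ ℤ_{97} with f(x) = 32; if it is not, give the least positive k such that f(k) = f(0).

83

If f(u) = f(v), then 61u ≡ 61v (mod 97). Because gcd(61, 97) = 1, we may cancel 61 to get u ≡ v (mod 97).
We now compute 61⁻¹ mod 97 explicitly. Euclid's algorithm: 97 = 1·61 + 36, 61 = 1·36 + 25, 36 = 1·25 + 11, 25 = 2·11 + 3, 11 = 3·3 + 2, 3 = 1·2 + 1; back-substituting gives 1 = 35·61 − 22·97, so 61⁻¹ ≡ 35 (mod 97).
Then y ↦ 35(y − 13) is a two-sided inverse to f, so every y ∈ ℤ_{97} has a preimage.
Therefore f is bijective.
Since f is bijective, we compute f⁻¹(32): solve 61x + 13 ≡ 32 (mod 97), i.e. 61x ≡ 19 (mod 97).
Multiplying by 61⁻¹ = 35 gives x ≡ 35·19 = 665 = 6·97 + 83 ≡ 83 (mod 97).
Check: f(83) = 61·83 + 13 = 5076 = 52·97 + 32 ≡ 32 (mod 97).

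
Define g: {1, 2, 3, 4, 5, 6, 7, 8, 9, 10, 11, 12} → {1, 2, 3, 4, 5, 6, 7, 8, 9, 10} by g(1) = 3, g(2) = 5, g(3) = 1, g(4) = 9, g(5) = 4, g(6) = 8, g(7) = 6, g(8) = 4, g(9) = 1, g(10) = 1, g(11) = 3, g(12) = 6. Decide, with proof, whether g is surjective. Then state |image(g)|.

No element maps to 2, so g is not surjective.
The image of g is {1, 3, 4, 5, 6, 8, 9}, which has 7 elements.

7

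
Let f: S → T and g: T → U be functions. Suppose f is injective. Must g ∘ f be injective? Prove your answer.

No. Take S = T = U = {0, 1}, f = identity (injective), and g(x) = 0 for every x.
Then (g ∘ f)(0) = 0 = (g ∘ f)(1) with 0 ≠ 1, so g ∘ f is not injective.

not injective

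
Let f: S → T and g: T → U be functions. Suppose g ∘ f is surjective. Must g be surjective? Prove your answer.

surjective

Let c ∈ U. Since g ∘ f is surjective, some a ∈ S has g(f(a)) = c. Then b = f(a) ∈ T satisfies g(b) = c. So g is surjective.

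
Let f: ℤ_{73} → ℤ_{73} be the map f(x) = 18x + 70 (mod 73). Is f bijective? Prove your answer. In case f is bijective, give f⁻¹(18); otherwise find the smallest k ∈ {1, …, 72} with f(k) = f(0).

62

Recall: f is injective if f(s) = f(t) implies s = t.
If f(s) = f(t), then 18s ≡ 18t (mod 73). Because gcd(18, 73) = 1, we may cancel 18 to get s ≡ t (mod 73).
We now compute 18⁻¹ mod 73 explicitly. Euclid's algorithm: 73 = 4·18 + 1; back-substituting gives 1 = 69·18 − 17·73, so 18⁻¹ ≡ 69 (mod 73).
Then y ↦ 69(y − 70) is a two-sided inverse to f, so every y ∈ ℤ_{73} has a preimage.
Thus f is bijective.
Since f is bijective, we compute f⁻¹(18): solve 18x + 70 ≡ 18 (mod 73), i.e. 18x ≡ 21 (mod 73).
Multiplying by 18⁻¹ = 69 gives x ≡ 69·21 = 1449 = 19·73 + 62 ≡ 62 (mod 73).
Check: f(62) = 18·62 + 70 = 1186 = 16·73 + 18 ≡ 18 (mod 73).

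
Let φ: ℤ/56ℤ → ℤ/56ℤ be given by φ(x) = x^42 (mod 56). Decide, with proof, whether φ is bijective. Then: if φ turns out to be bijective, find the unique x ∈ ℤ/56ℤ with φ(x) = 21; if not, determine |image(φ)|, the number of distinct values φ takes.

4

φ(1) = 1^42 = 1.
φ(3): Repeated squaring mod 56: 3^1 ≡ 3, 3^2 ≡ 3² = 9, 3^4 ≡ 9² = 81 ≡ 25, 3^8 ≡ 25² = 625 ≡ 9, 3^16 ≡ 9² = 81 ≡ 25, 3^32 ≡ 25² = 625 ≡ 9. Since 42 = 32 + 8 + 2, 3^42 ≡ 9·9·9: 9·9 = 81 ≡ 25, then 25·9 = 225 ≡ 1. So 3^42 ≡ 1 (mod 56).
So φ(1) = φ(3) = 1 while 1 ≠ 3, so φ is not injective, hence not bijective.
Since φ is not bijective, we determine |image(φ)|. Computing x^42 mod 56 for each x (by repeated squaring, reducing mod 56 at every step), the values φ(0), φ(1), …, φ(55) are: 0, 1, 8, 1, 8, 1, 8, 49, 8, 1, 8, 1, 8, 1, 0, 1, 8, 1, 8, 1, 8, 49, 8, 1, 8, 1, 8, 1, 0, 1, 8, 1, 8, 1, 8, 49, 8, 1, 8, 1, 8, 1, 0, 1, 8, 1, 8, 1, 8, 49, 8, 1, 8, 1, 8, 1.
The distinct values are {0, 1, 8, 49}; there are 4 of them.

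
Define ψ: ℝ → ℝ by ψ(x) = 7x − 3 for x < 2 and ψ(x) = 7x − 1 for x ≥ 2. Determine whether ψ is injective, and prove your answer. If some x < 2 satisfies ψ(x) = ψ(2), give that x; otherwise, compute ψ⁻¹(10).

Both pieces are strictly increasing (slopes 7 and 7), so each is injective on its own interval.
The left piece maps (−∞, 2) onto (−∞, 11); the right piece maps [2, ∞) onto [13, ∞).
These images are disjoint, so no value is attained by both pieces. Hence ψ is injective.
Because the two images are disjoint, no x < 2 has ψ(x) = ψ(2), so we compute ψ⁻¹(10): 10 lies in (−∞, 11), so solve 7x − 3 = 10: x = (10 + 3)/7 = 13/7.

13/7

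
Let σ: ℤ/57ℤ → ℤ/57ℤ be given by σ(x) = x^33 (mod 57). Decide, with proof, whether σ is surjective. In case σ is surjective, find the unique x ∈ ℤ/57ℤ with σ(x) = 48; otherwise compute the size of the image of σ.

σ(1) = 1^33 = 1.
σ(7): Repeated squaring mod 57: 7^1 ≡ 7, 7^2 ≡ 7² = 49, 7^4 ≡ 49² = 2401 ≡ 7, 7^8 ≡ 7² = 49, 7^16 ≡ 49² = 2401 ≡ 7, 7^32 ≡ 7² = 49. Since 33 = 32 + 1, 7^33 ≡ 49·7: 49·7 = 343 ≡ 1. So 7^33 ≡ 1 (mod 57).
So σ(1) = σ(7) = 1 while 1 ≠ 7, therefore σ is not injective.
A non-injective map from the 57-element set ℤ/57ℤ to itself takes at most 56 distinct values, so it cannot be surjective. Hence σ is not surjective.
Since σ is not surjective, we determine |image(σ)|. Computing x^33 mod 57 for each x (by repeated squaring, reducing mod 57 at every step), the values σ(0), σ(1), …, σ(56) are: 0, 1, 50, 12, 49, 26, 30, 1, 56, 30, 46, 20, 18, 46, 50, 27, 7, 26, 18, 19, 20, 12, 31, 11, 45, 49, 20, 18, 49, 8, 39, 37, 8, 12, 46, 26, 45, 37, 38, 39, 31, 50, 30, 7, 11, 39, 37, 11, 27, 1, 56, 27, 31, 8, 45, 7, 56.
The distinct values are {0, 1, 7, 8, 11, 12, 18, 19, 20, 26, 27, 30, 31, 37, 38, 39, 45, 46, 49, 50, 56}; there are 21 of them.

21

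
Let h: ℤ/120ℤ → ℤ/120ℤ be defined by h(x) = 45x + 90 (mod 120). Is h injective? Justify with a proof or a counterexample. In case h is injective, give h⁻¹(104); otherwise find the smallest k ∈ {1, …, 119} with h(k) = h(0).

8

We have gcd(45, 120) = 15 > 1. Taking u = 0 and v = 8: h(0) = 90 and h(8) = 45·8 + 90 = 450 ≡ 90 (mod 120).
So h(0) = h(8) while 0 ≠ 8, so h is not injective.
Since h is not injective, we find the least positive k with h(k) = h(0): this means 45k ≡ 0 (mod 120), i.e. 120 ∣ 45k. Since gcd(45, 120) = 15, dividing through by 15 this holds exactly when 8 ∣ 3k, and as gcd(3, 8) = 1, exactly when 8 ∣ k.
The smallest positive such k is 8.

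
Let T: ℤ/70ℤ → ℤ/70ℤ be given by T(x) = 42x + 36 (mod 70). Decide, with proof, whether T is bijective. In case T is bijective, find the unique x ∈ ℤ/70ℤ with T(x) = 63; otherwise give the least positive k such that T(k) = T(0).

5

We have gcd(42, 70) = 14 > 1. Taking s = 0 and t = 5: T(0) = 36 and T(5) = 42·5 + 36 = 246 ≡ 36 (mod 70).
So T(0) = T(5) while 0 ≠ 5, hence T is not injective, hence not bijective.
Since T is not bijective, we find the least positive k with T(k) = T(0): this means 42k ≡ 0 (mod 70), i.e. 70 ∣ 42k. Since gcd(42, 70) = 14, dividing through by 14 this holds exactly when 5 ∣ 3k, and as gcd(3, 5) = 1, exactly when 5 ∣ k.
The smallest positive such k is 5.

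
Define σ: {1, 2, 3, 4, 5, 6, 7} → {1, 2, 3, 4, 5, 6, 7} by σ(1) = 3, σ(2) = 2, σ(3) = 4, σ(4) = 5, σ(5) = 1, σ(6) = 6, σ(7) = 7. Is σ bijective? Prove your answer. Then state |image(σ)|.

7

The values 3, 2, 4, 5, 1, 6, 7 are a permutation of {1, 2, 3, 4, 5, 6, 7}: each element appears exactly once.
So σ is injective and surjective, hence bijective.
The image of σ is {1, 2, 3, 4, 5, 6, 7}, which has 7 elements.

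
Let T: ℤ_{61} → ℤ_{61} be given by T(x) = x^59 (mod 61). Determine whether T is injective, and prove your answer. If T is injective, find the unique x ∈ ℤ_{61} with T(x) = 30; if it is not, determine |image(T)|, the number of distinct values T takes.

Since 61 is prime, the nonzero elements of ℤ_{61} form a cyclic group of order 60.
As gcd(59, 60) = 1, raising to the 59th power is a bijection on this group: if u^59 ≡ v^59 then (uv^{−1})^59 = 1, and the only element of order dividing gcd(59, 60) = 1 is 1, so u = v.
With T(0) = 0 this makes T injective on all of ℤ_{61}, hence bijective (finite equal-size domain and codomain). In particular T is injective.
Since T is injective, we find the preimage of 30. The inverse of x ↦ x^59 on (ℤ_{61})^× is x ↦ x^59, because 59·59 = 3481 = 58·60 + 1 ≡ 1 (mod 60) and x^{60} = 1 for x ≠ 0 (Fermat). So T⁻¹(30) = 30^59 mod 61.
Repeated squaring mod 61: 30^1 ≡ 30, 30^2 ≡ 30² = 900 ≡ 46, 30^4 ≡ 46² = 2116 ≡ 42, 30^8 ≡ 42² = 1764 ≡ 56, 30^16 ≡ 56² = 3136 ≡ 25, 30^32 ≡ 25² = 625 ≡ 15. Since 59 = 32 + 16 + 8 + 2 + 1, 30^59 ≡ 15·25·56·46·30: 15·25 = 375 ≡ 9, then 9·56 = 504 ≡ 16, then 16·46 = 736 ≡ 4, then 4·30 = 120 ≡ 59. So 30^59 ≡ 59 (mod 61).
Hence T⁻¹(30) = 59.

59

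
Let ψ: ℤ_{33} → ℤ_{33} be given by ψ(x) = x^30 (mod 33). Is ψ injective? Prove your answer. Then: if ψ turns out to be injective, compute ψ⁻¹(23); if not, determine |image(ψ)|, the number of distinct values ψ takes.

4

ψ(1) = 1^30 = 1.
ψ(2): Repeated squaring mod 33: 2^1 ≡ 2, 2^2 ≡ 2² = 4, 2^4 ≡ 4² = 16, 2^8 ≡ 16² = 256 ≡ 25, 2^16 ≡ 25² = 625 ≡ 31. Since 30 = 16 + 8 + 4 + 2, 2^30 ≡ 31·25·16·4: 31·25 = 775 ≡ 16, then 16·16 = 256 ≡ 25, then 25·4 = 100 ≡ 1. So 2^30 ≡ 1 (mod 33).
So ψ(1) = ψ(2) = 1 while 1 ≠ 2, therefore ψ is not injective.
Since ψ is not injective, we determine |image(ψ)|. Computing x^30 mod 33 for each x (by repeated squaring, reducing mod 33 at every step), the values ψ(0), ψ(1), …, ψ(32) are: 0, 1, 1, 12, 1, 1, 12, 1, 1, 12, 1, 22, 12, 1, 1, 12, 1, 1, 12, 1, 1, 12, 22, 1, 12, 1, 1, 12, 1, 1, 12, 1, 1.
The distinct values are {0, 1, 12, 22}; there are 4 of them.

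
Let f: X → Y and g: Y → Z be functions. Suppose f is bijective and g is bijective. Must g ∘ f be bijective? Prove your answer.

bijective

Injectivity: if g(f(u)) = g(f(v)) then f(u) = f(v) (g injective) so u = v (f injective).
Surjectivity: for c ∈ Z pick b with g(b) = c, then a with f(a) = b; then (g ∘ f)(a) = c.
Therefore g ∘ f is bijective.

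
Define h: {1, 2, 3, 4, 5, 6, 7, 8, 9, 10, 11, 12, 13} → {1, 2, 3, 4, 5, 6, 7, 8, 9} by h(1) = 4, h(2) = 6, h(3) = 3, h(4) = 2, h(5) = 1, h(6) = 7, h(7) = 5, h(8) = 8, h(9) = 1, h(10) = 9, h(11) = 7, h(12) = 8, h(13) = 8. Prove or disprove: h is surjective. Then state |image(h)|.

9

Every element of the codomain has a preimage: 1 = h(5), 2 = h(4), 3 = h(3), 4 = h(1), 5 = h(7), 6 = h(2), 7 = h(6), 8 = h(8), 9 = h(10).
Thus h is surjective.
The image of h is {1, 2, 3, 4, 5, 6, 7, 8, 9}, which has 9 elements.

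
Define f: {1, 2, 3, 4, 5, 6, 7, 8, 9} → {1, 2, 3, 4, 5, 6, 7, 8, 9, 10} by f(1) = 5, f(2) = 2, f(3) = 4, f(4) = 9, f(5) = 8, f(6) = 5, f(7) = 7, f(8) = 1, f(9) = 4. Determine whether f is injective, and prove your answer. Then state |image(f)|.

7

f(1) = 5 = f(6) with 1 ≠ 6, so f is not injective.
The image of f is {1, 2, 4, 5, 7, 8, 9}, which has 7 elements.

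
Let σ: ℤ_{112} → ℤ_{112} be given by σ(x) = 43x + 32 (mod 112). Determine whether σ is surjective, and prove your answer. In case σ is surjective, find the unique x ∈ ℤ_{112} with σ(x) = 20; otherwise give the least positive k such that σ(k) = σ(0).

Recall: surjectivity means every element of the codomain has a preimage under σ.
Since gcd(43, 112) = 1, 43 is invertible modulo 112. Euclid's algorithm: 112 = 2·43 + 26, 43 = 1·26 + 17, 26 = 1·17 + 9, 17 = 1·9 + 8, 9 = 1·8 + 1; back-substituting gives 1 = 99·43 − 38·112, so 43⁻¹ ≡ 99 (mod 112).
For any y ∈ ℤ_{112}, x = 99(y − 32) mod 112 satisfies σ(x) = 43·99(y − 32) + 32 ≡ y (since 43·99 ≡ 1 mod 112). So every y has a preimage.
Hence σ is surjective.
Since σ is surjective, we compute σ⁻¹(20): solve 43x + 32 ≡ 20 (mod 112), i.e. 43x ≡ 100 (mod 112).
Multiplying by 43⁻¹ = 99 gives x ≡ 99·100 = 9900 = 88·112 + 44 ≡ 44 (mod 112).
Check: σ(44) = 43·44 + 32 = 1924 = 17·112 + 20 ≡ 20 (mod 112).

44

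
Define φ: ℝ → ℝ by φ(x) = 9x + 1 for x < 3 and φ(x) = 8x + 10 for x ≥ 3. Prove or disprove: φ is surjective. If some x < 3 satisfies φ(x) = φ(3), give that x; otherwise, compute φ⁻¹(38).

Both pieces are strictly increasing (slopes 9 and 8), so each is injective on its own interval.
The left piece maps (−∞, 3) onto (−∞, 28); the right piece maps [3, ∞) onto [34, ∞).
The union (−∞, 28) ∪ [34, ∞) omits the interval between 28 and 34; in particular 28 has no preimage. So φ is not surjective.
Because the two images are disjoint, no x < 3 has φ(x) = φ(3), so we compute φ⁻¹(38): 38 lies in [34, ∞), so solve 8x + 10 = 38: x = (38 − 10)/8 = 7/2.

7/2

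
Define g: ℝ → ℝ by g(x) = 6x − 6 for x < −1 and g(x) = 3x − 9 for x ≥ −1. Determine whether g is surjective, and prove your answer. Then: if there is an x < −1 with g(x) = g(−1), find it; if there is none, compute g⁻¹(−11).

Both pieces are strictly increasing (slopes 6 and 3), so each is injective on its own interval.
The left piece maps (−∞, −1) onto (−∞, −12); the right piece maps [−1, ∞) onto [−12, ∞).
These images together cover ℝ, so g is surjective.
Because the two images are disjoint, no x < −1 has g(x) = g(−1), so we compute g⁻¹(−11): −11 lies in [−12, ∞), so solve 3x − 9 = −11: x = (−11 + 9)/3 = −2/3.

-2/3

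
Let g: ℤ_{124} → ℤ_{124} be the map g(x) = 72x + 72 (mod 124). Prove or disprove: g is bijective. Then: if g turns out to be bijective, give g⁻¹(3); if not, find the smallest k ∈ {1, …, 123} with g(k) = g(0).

31

Recall that g is injective when g(x_1) = g(x_2) forces x_1 = x_2.
We have gcd(72, 124) = 4 > 1. Taking x_1 = 0 and x_2 = 31: g(0) = 72 and g(31) = 72·31 + 72 = 2304 ≡ 72 (mod 124).
So g(0) = g(31) while 0 ≠ 31, hence g is not injective, hence not bijective.
Since g is not bijective, we find the least positive k with g(k) = g(0): this means 72k ≡ 0 (mod 124), i.e. 124 ∣ 72k. Since gcd(72, 124) = 4, dividing through by 4 this holds exactly when 31 ∣ 18k, and as gcd(18, 31) = 1, exactly when 31 ∣ k.
The smallest positive such k is 31.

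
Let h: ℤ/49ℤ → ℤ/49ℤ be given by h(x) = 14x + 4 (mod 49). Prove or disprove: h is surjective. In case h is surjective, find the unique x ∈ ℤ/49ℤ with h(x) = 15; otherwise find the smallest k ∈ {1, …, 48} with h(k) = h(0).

7

Since gcd(14, 49) = 7, we have 14x ≡ 0 (mod 7) for all x, so h(x) ≡ 4 (mod 7).
But 0 ≢ 4 (mod 7), so 0 ∈ ℤ/49ℤ has no preimage. Therefore h is not surjective.
Since h is not surjective, we find the least positive k with h(k) = h(0): this means 14k ≡ 0 (mod 49), i.e. 49 ∣ 14k. Since gcd(14, 49) = 7, dividing through by 7 this holds exactly when 7 ∣ 2k, and as gcd(2, 7) = 1, exactly when 7 ∣ k.
The smallest positive such k is 7.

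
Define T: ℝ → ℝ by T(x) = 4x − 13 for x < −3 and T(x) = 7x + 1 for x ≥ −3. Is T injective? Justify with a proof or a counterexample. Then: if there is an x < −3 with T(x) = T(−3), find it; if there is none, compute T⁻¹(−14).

-15/7

Both pieces are strictly increasing (slopes 4 and 7), so each is injective on its own interval.
The left piece maps (−∞, −3) onto (−∞, −25); the right piece maps [−3, ∞) onto [−20, ∞).
These images are disjoint, so no value is attained by both pieces. So T is injective.
Because the two images are disjoint, no x < −3 has T(x) = T(−3), so we compute T⁻¹(−14): −14 lies in [−20, ∞), so solve 7x + 1 = −14: x = (−14 − 1)/7 = −15/7.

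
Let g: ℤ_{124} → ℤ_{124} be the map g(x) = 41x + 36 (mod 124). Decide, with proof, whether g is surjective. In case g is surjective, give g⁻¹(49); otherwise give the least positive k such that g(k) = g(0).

By definition, surjectivity means every element of the codomain has a preimage under g.
Since gcd(41, 124) = 1, 41 is invertible modulo 124. Euclid's algorithm: 124 = 3·41 + 1; back-substituting gives 1 = 121·41 − 40·124, so 41⁻¹ ≡ 121 (mod 124).
For any y ∈ ℤ_{124}, x = 121(y − 36) mod 124 satisfies g(x) = 41·121(y − 36) + 36 ≡ y (since 41·121 ≡ 1 mod 124). So every y has a preimage.
So g is surjective.
Since g is surjective, we find g⁻¹(49): we need 41x ≡ 49 − 36 ≡ 13 (mod 124). Using 41⁻¹ = 121: x ≡ 121·13 = 1573 = 12·124 + 85, so x = 85.
Check: g(85) = 41·85 + 36 = 3521 = 28·124 + 49 ≡ 49 (mod 124).

85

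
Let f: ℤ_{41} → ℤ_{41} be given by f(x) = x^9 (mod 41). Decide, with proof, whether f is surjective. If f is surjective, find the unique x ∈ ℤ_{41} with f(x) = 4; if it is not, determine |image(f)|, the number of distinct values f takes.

Since 41 is prime, the nonzero elements of ℤ_{41} form a cyclic group of order 40.
As gcd(9, 40) = 1, raising to the 9th power is a bijection on this group: if u^9 ≡ v^9 then (uv^{−1})^9 = 1, and the only element of order dividing gcd(9, 40) = 1 is 1, so u = v.
With f(0) = 0 this makes f injective on all of ℤ_{41}, hence bijective (finite equal-size domain and codomain). In particular f is surjective.
Since f is surjective, we find the preimage of 4. The inverse of x ↦ x^9 on (ℤ_{41})^× is x ↦ x^9, because 9·9 = 81 = 2·40 + 1 ≡ 1 (mod 40) and x^{40} = 1 for x ≠ 0 (Fermat). So f⁻¹(4) = 4^9 mod 41.
Repeated squaring mod 41: 4^1 ≡ 4, 4^2 ≡ 4² = 16, 4^4 ≡ 16² = 256 ≡ 10, 4^8 ≡ 10² = 100 ≡ 18. Since 9 = 8 + 1, 4^9 ≡ 18·4: 18·4 = 72 ≡ 31. So 4^9 ≡ 31 (mod 41).
Hence f⁻¹(4) = 31.

31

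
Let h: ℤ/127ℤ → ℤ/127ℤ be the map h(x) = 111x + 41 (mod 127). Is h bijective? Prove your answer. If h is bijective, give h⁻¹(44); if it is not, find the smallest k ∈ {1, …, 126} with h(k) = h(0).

Suppose h(a) = h(b) in ℤ/127ℤ. Then 111a + 41 ≡ 111b + 41 (mod 127), thus 111(a − b) ≡ 0 (mod 127).
Since gcd(111, 127) = 1, 111 is invertible modulo 127, thus a − b ≡ 0 (mod 127), i.e. a = b.
We now compute 111⁻¹ mod 127 explicitly. Euclid's algorithm: 127 = 1·111 + 16, 111 = 6·16 + 15, 16 = 1·15 + 1; back-substituting gives 1 = 119·111 − 104·127, so 111⁻¹ ≡ 119 (mod 127).
Then y ↦ 119(y − 41) is a two-sided inverse to h, so every y ∈ ℤ/127ℤ has a preimage.
So h is bijective.
Since h is bijective, we compute h⁻¹(44): solve 111x + 41 ≡ 44 (mod 127), i.e. 111x ≡ 3 (mod 127).
Multiplying by 111⁻¹ = 119 gives x ≡ 119·3 = 357 = 2·127 + 103 ≡ 103 (mod 127).
Check: h(103) = 111·103 + 41 = 11474 = 90·127 + 44 ≡ 44 (mod 127).

103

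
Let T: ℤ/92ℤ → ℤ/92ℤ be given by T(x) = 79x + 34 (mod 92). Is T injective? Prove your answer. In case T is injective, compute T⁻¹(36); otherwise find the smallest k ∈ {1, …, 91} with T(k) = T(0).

By definition, T is injective if T(s) = T(t) implies s = t.
Suppose T(s) = T(t) in ℤ/92ℤ. Then 79s + 34 ≡ 79t + 34 (mod 92), so 79(s − t) ≡ 0 (mod 92).
Since gcd(79, 92) = 1, 79 is invertible modulo 92, thus s − t ≡ 0 (mod 92), i.e. s = t.
So T is injective.
We now compute 79⁻¹ mod 92 explicitly. Euclid's algorithm: 92 = 1·79 + 13, 79 = 6·13 + 1; back-substituting gives 1 = 7·79 − 6·92, so 79⁻¹ ≡ 7 (mod 92).
Since T is injective, we find T⁻¹(36): we need 79x ≡ 36 − 34 ≡ 2 (mod 92). Using 79⁻¹ = 7: x ≡ 7·2 = 14, so x = 14.
Check: T(14) = 79·14 + 34 = 1140 = 12·92 + 36 ≡ 36 (mod 92).

14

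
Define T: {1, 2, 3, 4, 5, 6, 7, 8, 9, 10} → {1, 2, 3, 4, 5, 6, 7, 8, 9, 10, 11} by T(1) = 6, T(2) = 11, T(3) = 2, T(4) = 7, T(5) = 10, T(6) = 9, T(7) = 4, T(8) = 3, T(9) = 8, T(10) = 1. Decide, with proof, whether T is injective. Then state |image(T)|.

10

The values T(1), …, T(10) are 6, 11, 2, 7, 10, 9, 4, 3, 8, 1 — all distinct.
So T(a) = T(b) only when a = b, and T is injective.
The image of T is {1, 2, 3, 4, 6, 7, 8, 9, 10, 11}, which has 10 elements.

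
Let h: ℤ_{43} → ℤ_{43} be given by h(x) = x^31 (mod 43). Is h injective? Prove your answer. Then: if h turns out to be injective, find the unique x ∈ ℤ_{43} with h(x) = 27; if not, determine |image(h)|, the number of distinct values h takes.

Since 43 is prime, the nonzero elements of ℤ_{43} form a cyclic group of order 42.
As gcd(31, 42) = 1, raising to the 31st power is a bijection on this group: if a^31 ≡ b^31 then (ab^{−1})^31 = 1, and the only element of order dividing gcd(31, 42) = 1 is 1, so a = b.
With h(0) = 0 this makes h injective on all of ℤ_{43}, hence bijective (finite equal-size domain and codomain). In particular h is injective.
Since h is injective, we find the preimage of 27. The inverse of x ↦ x^31 on (ℤ_{43})^× is x ↦ x^19, because 31·19 = 589 = 14·42 + 1 ≡ 1 (mod 42) and x^{42} = 1 for x ≠ 0 (Fermat). So h⁻¹(27) = 27^19 mod 43.
Repeated squaring mod 43: 27^1 ≡ 27, 27^2 ≡ 27² = 729 ≡ 41, 27^4 ≡ 41² = 1681 ≡ 4, 27^8 ≡ 4² = 16, 27^16 ≡ 16² = 256 ≡ 41. Since 19 = 16 + 2 + 1, 27^19 ≡ 41·41·27: 41·41 = 1681 ≡ 4, then 4·27 = 108 ≡ 22. So 27^19 ≡ 22 (mod 43).
Hence h⁻¹(27) = 22.

22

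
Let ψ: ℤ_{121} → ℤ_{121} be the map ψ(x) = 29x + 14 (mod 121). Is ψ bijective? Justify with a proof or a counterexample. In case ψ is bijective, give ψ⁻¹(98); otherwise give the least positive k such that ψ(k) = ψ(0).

Recall: ψ is injective if ψ(u) = ψ(v) implies u = v.
If ψ(u) = ψ(v), then 29u ≡ 29v (mod 121). Because gcd(29, 121) = 1, we may cancel 29 to get u ≡ v (mod 121).
We now compute 29⁻¹ mod 121 explicitly. Euclid's algorithm: 121 = 4·29 + 5, 29 = 5·5 + 4, 5 = 1·4 + 1; back-substituting gives 1 = 96·29 − 23·121, so 29⁻¹ ≡ 96 (mod 121).
Then y ↦ 96(y − 14) is a two-sided inverse to ψ, so every y ∈ ℤ_{121} has a preimage.
So ψ is bijective.
Since ψ is bijective, we find ψ⁻¹(98): we need 29x ≡ 98 − 14 ≡ 84 (mod 121). Using 29⁻¹ = 96: x ≡ 96·84 = 8064 = 66·121 + 78, so x = 78.
Check: ψ(78) = 29·78 + 14 = 2276 = 18·121 + 98 ≡ 98 (mod 121).

78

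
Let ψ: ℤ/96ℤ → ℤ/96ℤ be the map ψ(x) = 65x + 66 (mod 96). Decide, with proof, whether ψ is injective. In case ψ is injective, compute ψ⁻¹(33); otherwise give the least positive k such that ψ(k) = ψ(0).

63

If ψ(u) = ψ(v), then 65u ≡ 65v (mod 96). Because gcd(65, 96) = 1, we may cancel 65 to get u ≡ v (mod 96).
Therefore ψ is injective.
We now compute 65⁻¹ mod 96 explicitly. Euclid's algorithm: 96 = 1·65 + 31, 65 = 2·31 + 3, 31 = 10·3 + 1; back-substituting gives 1 = 65·65 − 44·96, so 65⁻¹ ≡ 65 (mod 96).
Since ψ is injective, we compute ψ⁻¹(33): solve 65x + 66 ≡ 33 (mod 96), i.e. 65x ≡ 63 (mod 96).
Multiplying by 65⁻¹ = 65 gives x ≡ 65·63 = 4095 = 42·96 + 63 ≡ 63 (mod 96).
Check: ψ(63) = 65·63 + 66 = 4161 = 43·96 + 33 ≡ 33 (mod 96).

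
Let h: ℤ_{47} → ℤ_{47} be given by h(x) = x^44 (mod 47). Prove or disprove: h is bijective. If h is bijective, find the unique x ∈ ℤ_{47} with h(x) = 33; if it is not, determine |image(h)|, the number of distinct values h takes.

h(23): Repeated squaring mod 47: 23^1 ≡ 23, 23^2 ≡ 23² = 529 ≡ 12, 23^4 ≡ 12² = 144 ≡ 3, 23^8 ≡ 3² = 9, 23^16 ≡ 9² = 81 ≡ 34, 23^32 ≡ 34² = 1156 ≡ 28. Since 44 = 32 + 8 + 4, 23^44 ≡ 28·9·3: 28·9 = 252 ≡ 17, then 17·3 = 51 ≡ 4. So 23^44 ≡ 4 (mod 47).
h(24): Repeated squaring mod 47: 24^1 ≡ 24, 24^2 ≡ 24² = 576 ≡ 12, 24^4 ≡ 12² = 144 ≡ 3, 24^8 ≡ 3² = 9, 24^16 ≡ 9² = 81 ≡ 34, 24^32 ≡ 34² = 1156 ≡ 28. Since 44 = 32 + 8 + 4, 24^44 ≡ 28·9·3: 28·9 = 252 ≡ 17, then 17·3 = 51 ≡ 4. So 24^44 ≡ 4 (mod 47).
So h(23) = h(24) = 4 while 23 ≠ 24, hence h is not injective, hence not bijective.
Since h is not bijective, we determine |image(h)|. Computing x^44 mod 47 for each x (by repeated squaring, reducing mod 47 at every step), the values h(0), h(1), …, h(46) are: 0, 1, 12, 21, 3, 32, 17, 24, 36, 18, 8, 7, 16, 42, 6, 14, 9, 27, 28, 25, 2, 34, 37, 4, 4, 37, 34, 2, 25, 28, 27, 9, 14, 6, 42, 16, 7, 8, 18, 36, 24, 17, 32, 3, 21, 12, 1.
The distinct values are {0, 1, 2, 3, 4, 6, 7, 8, 9, 12, 14, 16, 17, 18, 21, 24, 25, 27, 28, 32, 34, 36, 37, 42}; there are 24 of them.

24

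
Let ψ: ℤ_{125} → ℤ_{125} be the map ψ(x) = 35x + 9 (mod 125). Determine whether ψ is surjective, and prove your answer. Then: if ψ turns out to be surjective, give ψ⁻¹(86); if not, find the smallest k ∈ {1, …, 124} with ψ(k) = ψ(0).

25

By definition, surjectivity means every element of the codomain has a preimage under ψ.
Since gcd(35, 125) = 5, we have 35x ≡ 0 (mod 5) for all x, so ψ(x) ≡ 4 (mod 5).
But 0 ≢ 4 (mod 5), so 0 ∈ ℤ_{125} has no preimage. So ψ is not surjective.
Since ψ is not surjective, we find the least positive k with ψ(k) = ψ(0): this means 35k ≡ 0 (mod 125), i.e. 125 ∣ 35k. Since gcd(35, 125) = 5, dividing through by 5 this holds exactly when 25 ∣ 7k, and as gcd(7, 25) = 1, exactly when 25 ∣ k.
The smallest positive such k is 25.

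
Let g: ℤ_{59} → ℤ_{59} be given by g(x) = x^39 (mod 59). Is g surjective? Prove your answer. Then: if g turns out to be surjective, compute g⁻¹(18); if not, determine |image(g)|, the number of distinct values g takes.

Since 59 is prime, the nonzero elements of ℤ_{59} form a cyclic group of order 58.
As gcd(39, 58) = 1, raising to the 39th power is a bijection on this group: if s^39 ≡ t^39 then (st^{−1})^39 = 1, and the only element of order dividing gcd(39, 58) = 1 is 1, so s = t.
With g(0) = 0 this makes g injective on all of ℤ_{59}, hence bijective (finite equal-size domain and codomain). In particular g is surjective.
Since g is surjective, we find the preimage of 18. The inverse of x ↦ x^39 on (ℤ_{59})^× is x ↦ x^3, because 39·3 = 117 = 2·58 + 1 ≡ 1 (mod 58) and x^{58} = 1 for x ≠ 0 (Fermat). So g⁻¹(18) = 18^3 mod 59.
Repeated squaring mod 59: 18^1 ≡ 18, 18^2 ≡ 18² = 324 ≡ 29. Since 3 = 2 + 1, 18^3 ≡ 29·18: 29·18 = 522 ≡ 50. So 18^3 ≡ 50 (mod 59).
Hence g⁻¹(18) = 50.

50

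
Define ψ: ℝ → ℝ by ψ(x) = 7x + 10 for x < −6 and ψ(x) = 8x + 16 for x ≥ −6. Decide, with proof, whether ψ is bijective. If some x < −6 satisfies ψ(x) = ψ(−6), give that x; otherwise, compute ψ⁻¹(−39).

Both pieces are strictly increasing (slopes 7 and 8), so each is injective on its own interval.
The left piece maps (−∞, −6) onto (−∞, −32); the right piece maps [−6, ∞) onto [−32, ∞).
Since −32 = −32, the images partition ℝ: ψ is injective and surjective, hence bijective.
Because the two images are disjoint, no x < −6 has ψ(x) = ψ(−6), so we compute ψ⁻¹(−39): −39 lies in (−∞, −32), so solve 7x + 10 = −39: x = (−39 − 10)/7 = −7.

-7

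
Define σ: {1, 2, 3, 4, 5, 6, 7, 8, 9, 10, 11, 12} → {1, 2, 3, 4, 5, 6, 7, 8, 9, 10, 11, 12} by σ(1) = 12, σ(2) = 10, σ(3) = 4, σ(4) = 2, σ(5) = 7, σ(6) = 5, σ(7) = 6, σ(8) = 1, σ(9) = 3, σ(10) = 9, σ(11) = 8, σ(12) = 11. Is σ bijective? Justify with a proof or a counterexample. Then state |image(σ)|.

12

The values 12, 10, 4, 2, 7, 5, 6, 1, 3, 9, 8, 11 are a permutation of {1, 2, 3, 4, 5, 6, 7, 8, 9, 10, 11, 12}: each element appears exactly once.
So σ is injective and surjective, hence bijective.
The image of σ is {1, 2, 3, 4, 5, 6, 7, 8, 9, 10, 11, 12}, which has 12 elements.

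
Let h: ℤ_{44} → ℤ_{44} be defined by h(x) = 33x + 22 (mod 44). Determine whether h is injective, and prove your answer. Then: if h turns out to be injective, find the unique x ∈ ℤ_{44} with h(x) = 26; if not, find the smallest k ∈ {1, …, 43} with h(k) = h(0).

By definition, h is injective if h(s) = h(t) implies s = t.
We have gcd(33, 44) = 11 > 1. Taking s = 0 and t = 4: h(0) = 22 and h(4) = 33·4 + 22 = 154 ≡ 22 (mod 44).
So h(0) = h(4) while 0 ≠ 4, hence h is not injective.
Since h is not injective, we find the least positive k with h(k) = h(0): this means 33k ≡ 0 (mod 44), i.e. 44 ∣ 33k. Since gcd(33, 44) = 11, dividing through by 11 this holds exactly when 4 ∣ 3k, and as gcd(3, 4) = 1, exactly when 4 ∣ k.
The smallest positive such k is 4.

4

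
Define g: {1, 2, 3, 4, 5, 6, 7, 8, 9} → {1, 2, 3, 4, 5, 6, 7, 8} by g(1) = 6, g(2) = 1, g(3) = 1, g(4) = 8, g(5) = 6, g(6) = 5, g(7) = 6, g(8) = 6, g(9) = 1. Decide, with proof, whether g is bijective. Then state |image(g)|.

g(2) = 1 = g(3) with 2 ≠ 3, so g is not injective, hence not bijective.
The image of g is {1, 5, 6, 8}, which has 4 elements.

4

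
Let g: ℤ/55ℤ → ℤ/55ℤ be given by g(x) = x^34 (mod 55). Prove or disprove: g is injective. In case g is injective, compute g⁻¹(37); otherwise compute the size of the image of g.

g(3): Repeated squaring mod 55: 3^1 ≡ 3, 3^2 ≡ 3² = 9, 3^4 ≡ 9² = 81 ≡ 26, 3^8 ≡ 26² = 676 ≡ 16, 3^16 ≡ 16² = 256 ≡ 36, 3^32 ≡ 36² = 1296 ≡ 31. Since 34 = 32 + 2, 3^34 ≡ 31·9: 31·9 = 279 ≡ 4. So 3^34 ≡ 4 (mod 55).
g(8): Repeated squaring mod 55: 8^1 ≡ 8, 8^2 ≡ 8² = 64 ≡ 9, 8^4 ≡ 9² = 81 ≡ 26, 8^8 ≡ 26² = 676 ≡ 16, 8^16 ≡ 16² = 256 ≡ 36, 8^32 ≡ 36² = 1296 ≡ 31. Since 34 = 32 + 2, 8^34 ≡ 31·9: 31·9 = 279 ≡ 4. So 8^34 ≡ 4 (mod 55).
So g(3) = g(8) = 4 while 3 ≠ 8, thus g is not injective.
Since g is not injective, we determine |image(g)|. Computing x^34 mod 55 for each x (by repeated squaring, reducing mod 55 at every step), the values g(0), g(1), …, g(54) are: 0, 1, 49, 4, 36, 20, 31, 14, 4, 16, 45, 11, 34, 49, 26, 25, 31, 9, 14, 26, 5, 1, 44, 34, 16, 15, 36, 9, 9, 36, 15, 16, 34, 44, 1, 5, 26, 14, 9, 31, 25, 26, 49, 34, 11, 45, 16, 4, 14, 31, 20, 36, 4, 49, 1.
The distinct values are {0, 1, 4, 5, 9, 11, 14, 15, 16, 20, 25, 26, 31, 34, 36, 44, 45, 49}; there are 18 of them.

18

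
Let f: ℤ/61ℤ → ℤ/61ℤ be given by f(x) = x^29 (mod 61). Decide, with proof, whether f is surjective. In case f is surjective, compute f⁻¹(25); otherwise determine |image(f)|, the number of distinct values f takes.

22

Since 61 is prime, the nonzero elements of ℤ/61ℤ form a cyclic group of order 60.
As gcd(29, 60) = 1, raising to the 29th power is a bijection on this group: if u^29 ≡ v^29 then (uv^{−1})^29 = 1, and the only element of order dividing gcd(29, 60) = 1 is 1, so u = v.
With f(0) = 0 this makes f injective on all of ℤ/61ℤ, hence bijective (finite equal-size domain and codomain). In particular f is surjective.
Since f is surjective, we find the preimage of 25. The inverse of x ↦ x^29 on (ℤ/61ℤ)^× is x ↦ x^29, because 29·29 = 841 = 14·60 + 1 ≡ 1 (mod 60) and x^{60} = 1 for x ≠ 0 (Fermat). So f⁻¹(25) = 25^29 mod 61.
Repeated squaring mod 61: 25^1 ≡ 25, 25^2 ≡ 25² = 625 ≡ 15, 25^4 ≡ 15² = 225 ≡ 42, 25^8 ≡ 42² = 1764 ≡ 56, 25^16 ≡ 56² = 3136 ≡ 25. Since 29 = 16 + 8 + 4 + 1, 25^29 ≡ 25·56·42·25: 25·56 = 1400 ≡ 58, then 58·42 = 2436 ≡ 57, then 57·25 = 1425 ≡ 22. So 25^29 ≡ 22 (mod 61).
Hence f⁻¹(25) = 22.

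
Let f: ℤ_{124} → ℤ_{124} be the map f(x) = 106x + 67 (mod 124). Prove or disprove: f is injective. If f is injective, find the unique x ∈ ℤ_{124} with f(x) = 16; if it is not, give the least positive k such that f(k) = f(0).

62

Recall that f is injective if f(x_1) = f(x_2) implies x_1 = x_2.
We have gcd(106, 124) = 2 > 1. Taking x_1 = 0 and x_2 = 62: f(0) = 67 and f(62) = 106·62 + 67 = 6639 ≡ 67 (mod 124).
So f(0) = f(62) while 0 ≠ 62, therefore f is not injective.
Since f is not injective, we find the least positive k with f(k) = f(0): this means 106k ≡ 0 (mod 124), i.e. 124 ∣ 106k. Since gcd(106, 124) = 2, dividing through by 2 this holds exactly when 62 ∣ 53k, and as gcd(53, 62) = 1, exactly when 62 ∣ k.
The smallest positive such k is 62.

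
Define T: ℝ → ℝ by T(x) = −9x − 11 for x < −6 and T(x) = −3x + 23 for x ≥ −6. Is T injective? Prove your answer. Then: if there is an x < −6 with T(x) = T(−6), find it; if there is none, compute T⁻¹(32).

-3

Both pieces are strictly decreasing (slopes −9 and −3), so each is injective on its own interval.
The left piece maps (−∞, −6) onto (43, ∞); the right piece maps [−6, ∞) onto (−∞, 41].
These images are disjoint, so no value is attained by both pieces. Hence T is injective.
Because the two images are disjoint, no x < −6 has T(x) = T(−6), so we compute T⁻¹(32): 32 lies in (−∞, 41], so solve −3x + 23 = 32: x = (32 − 23)/(−3) = −3.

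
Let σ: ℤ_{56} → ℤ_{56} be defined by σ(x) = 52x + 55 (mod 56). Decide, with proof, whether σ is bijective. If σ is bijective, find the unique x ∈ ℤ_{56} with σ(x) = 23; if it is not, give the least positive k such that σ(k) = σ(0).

14

Recall that injectivity means: for all a, b in the domain, σ(a) = σ(b) implies a = b.
We have gcd(52, 56) = 4 > 1. Taking a = 0 and b = 14: σ(0) = 55 and σ(14) = 52·14 + 55 = 783 ≡ 55 (mod 56).
So σ(0) = σ(14) while 0 ≠ 14, thus σ is not injective, hence not bijective.
Since σ is not bijective, we find the least positive k with σ(k) = σ(0): this means 52k ≡ 0 (mod 56), i.e. 56 ∣ 52k. Since gcd(52, 56) = 4, dividing through by 4 this holds exactly when 14 ∣ 13k, and as gcd(13, 14) = 1, exactly when 14 ∣ k.
The smallest positive such k is 14.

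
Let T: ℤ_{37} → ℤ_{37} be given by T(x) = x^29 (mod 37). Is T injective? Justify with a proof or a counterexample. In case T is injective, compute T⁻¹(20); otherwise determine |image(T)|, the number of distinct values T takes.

18

Since 37 is prime, the nonzero elements of ℤ_{37} form a cyclic group of order 36.
As gcd(29, 36) = 1, raising to the 29th power is a bijection on this group: if u^29 ≡ v^29 then (uv^{−1})^29 = 1, and the only element of order dividing gcd(29, 36) = 1 is 1, so u = v.
With T(0) = 0 this makes T injective on all of ℤ_{37}, hence bijective (finite equal-size domain and codomain). In particular T is injective.
Since T is injective, we find the preimage of 20. The inverse of x ↦ x^29 on (ℤ_{37})^× is x ↦ x^5, because 29·5 = 145 = 4·36 + 1 ≡ 1 (mod 36) and x^{36} = 1 for x ≠ 0 (Fermat). So T⁻¹(20) = 20^5 mod 37.
Repeated squaring mod 37: 20^1 ≡ 20, 20^2 ≡ 20² = 400 ≡ 30, 20^4 ≡ 30² = 900 ≡ 12. Since 5 = 4 + 1, 20^5 ≡ 12·20: 12·20 = 240 ≡ 18. So 20^5 ≡ 18 (mod 37).
Hence T⁻¹(20) = 18.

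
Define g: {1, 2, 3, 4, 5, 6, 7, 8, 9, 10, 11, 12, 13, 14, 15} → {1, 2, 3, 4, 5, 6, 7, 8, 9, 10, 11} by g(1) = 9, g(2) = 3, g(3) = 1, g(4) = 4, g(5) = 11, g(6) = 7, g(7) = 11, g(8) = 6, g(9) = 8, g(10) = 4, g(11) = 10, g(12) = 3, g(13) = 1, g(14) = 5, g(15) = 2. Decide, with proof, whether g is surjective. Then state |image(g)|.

Every element of the codomain has a preimage: 1 = g(3), 2 = g(15), 3 = g(2), 4 = g(4), 5 = g(14), 6 = g(8), 7 = g(6), 8 = g(9), 9 = g(1), 10 = g(11), 11 = g(5).
So g is surjective.
The image of g is {1, 2, 3, 4, 5, 6, 7, 8, 9, 10, 11}, which has 11 elements.

11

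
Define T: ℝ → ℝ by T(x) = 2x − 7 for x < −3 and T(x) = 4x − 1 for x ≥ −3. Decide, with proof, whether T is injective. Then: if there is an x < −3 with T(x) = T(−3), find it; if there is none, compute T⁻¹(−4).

-3/4

Both pieces are strictly increasing (slopes 2 and 4), so each is injective on its own interval.
The left piece maps (−∞, −3) onto (−∞, −13); the right piece maps [−3, ∞) onto [−13, ∞).
These images are disjoint, so no value is attained by both pieces. Thus T is injective.
Because the two images are disjoint, no x < −3 has T(x) = T(−3), so we compute T⁻¹(−4): −4 lies in [−13, ∞), so solve 4x − 1 = −4: x = (−4 + 1)/4 = −3/4.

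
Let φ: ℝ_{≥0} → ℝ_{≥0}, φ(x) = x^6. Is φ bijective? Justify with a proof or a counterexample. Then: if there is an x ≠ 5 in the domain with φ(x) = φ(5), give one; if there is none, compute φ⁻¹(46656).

On ℝ_{≥0}, x ↦ x^6 is strictly increasing (injective) and for any y ∈ ℝ_{≥0} the 6th root y^{1/6} lies in ℝ_{≥0} (surjective). So φ is bijective.
Since x ↦ x^6 is strictly increasing on ℝ_{≥0}, it is injective there, so no x ≠ 5 in the domain has φ(x) = φ(5). We therefore compute φ⁻¹(46656) = 46656^{1/6} = 6 (indeed 6^6 = 46656).

6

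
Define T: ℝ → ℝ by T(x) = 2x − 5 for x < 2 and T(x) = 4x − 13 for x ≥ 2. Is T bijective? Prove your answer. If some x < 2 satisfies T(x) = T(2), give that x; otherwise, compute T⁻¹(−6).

0

Both pieces are strictly increasing (slopes 2 and 4), so each is injective on its own interval.
The left piece maps (−∞, 2) onto (−∞, −1); the right piece maps [2, ∞) onto [−5, ∞).
These images overlap. In particular T(2) = −5 (right piece), and solving 2x − 5 = −5 on the left piece gives x = 0 < 2.
So T(0) = T(2) with 0 ≠ 2, and T is not injective, hence not bijective. This x = 0 is the requested value below 2.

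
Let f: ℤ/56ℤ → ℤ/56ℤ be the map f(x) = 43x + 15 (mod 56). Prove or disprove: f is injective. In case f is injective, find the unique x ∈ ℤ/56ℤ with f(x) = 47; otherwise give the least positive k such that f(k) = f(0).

32

Recall that f is injective when f(x_1) = f(x_2) forces x_1 = x_2.
Suppose f(x_1) = f(x_2) in ℤ/56ℤ. Then 43x_1 + 15 ≡ 43x_2 + 15 (mod 56), hence 43(x_1 − x_2) ≡ 0 (mod 56).
Since gcd(43, 56) = 1, 43 is invertible modulo 56, thus x_1 − x_2 ≡ 0 (mod 56), i.e. x_1 = x_2.
So f is injective.
We now compute 43⁻¹ mod 56 explicitly. Euclid's algorithm: 56 = 1·43 + 13, 43 = 3·13 + 4, 13 = 3·4 + 1; back-substituting gives 1 = 43·43 − 33·56, so 43⁻¹ ≡ 43 (mod 56).
Since f is injective, we compute f⁻¹(47): solve 43x + 15 ≡ 47 (mod 56), i.e. 43x ≡ 32 (mod 56).
Multiplying by 43⁻¹ = 43 gives x ≡ 43·32 = 1376 = 24·56 + 32 ≡ 32 (mod 56).
Check: f(32) = 43·32 + 15 = 1391 = 24·56 + 47 ≡ 47 (mod 56).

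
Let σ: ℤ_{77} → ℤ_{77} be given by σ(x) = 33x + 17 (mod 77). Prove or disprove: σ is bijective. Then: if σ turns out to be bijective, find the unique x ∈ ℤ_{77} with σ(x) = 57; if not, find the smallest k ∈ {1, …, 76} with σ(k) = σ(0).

We have gcd(33, 77) = 11 > 1. Taking s = 0 and t = 7: σ(0) = 17 and σ(7) = 33·7 + 17 = 248 ≡ 17 (mod 77).
So σ(0) = σ(7) while 0 ≠ 7, so σ is not injective, hence not bijective.
Since σ is not bijective, we find the least positive k with σ(k) = σ(0): this means 33k ≡ 0 (mod 77), i.e. 77 ∣ 33k. Since gcd(33, 77) = 11, dividing through by 11 this holds exactly when 7 ∣ 3k, and as gcd(3, 7) = 1, exactly when 7 ∣ k.
The smallest positive such k is 7.

7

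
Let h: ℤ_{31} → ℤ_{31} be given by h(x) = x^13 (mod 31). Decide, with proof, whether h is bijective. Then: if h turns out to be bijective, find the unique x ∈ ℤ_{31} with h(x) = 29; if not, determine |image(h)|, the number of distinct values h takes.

27

Since 31 is prime, the nonzero elements of ℤ_{31} form a cyclic group of order 30.
As gcd(13, 30) = 1, raising to the 13th power is a bijection on this group: if u^13 ≡ v^13 then (uv^{−1})^13 = 1, and the only element of order dividing gcd(13, 30) = 1 is 1, so u = v.
With h(0) = 0 this makes h injective on all of ℤ_{31}, hence bijective (finite equal-size domain and codomain). In particular h is bijective.
Since h is bijective, we find the preimage of 29. The inverse of x ↦ x^13 on (ℤ_{31})^× is x ↦ x^7, because 13·7 = 91 = 3·30 + 1 ≡ 1 (mod 30) and x^{30} = 1 for x ≠ 0 (Fermat). So h⁻¹(29) = 29^7 mod 31.
Repeated squaring mod 31: 29^1 ≡ 29, 29^2 ≡ 29² = 841 ≡ 4, 29^4 ≡ 4² = 16. Since 7 = 4 + 2 + 1, 29^7 ≡ 16·4·29: 16·4 = 64 ≡ 2, then 2·29 = 58 ≡ 27. So 29^7 ≡ 27 (mod 31).
Hence h⁻¹(29) = 27.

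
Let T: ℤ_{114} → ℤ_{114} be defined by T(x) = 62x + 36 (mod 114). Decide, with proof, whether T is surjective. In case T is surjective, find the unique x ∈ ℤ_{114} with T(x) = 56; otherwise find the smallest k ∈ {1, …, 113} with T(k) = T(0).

By definition, surjectivity means every element of the codomain has a preimage under T.
Since gcd(62, 114) = 2, we have 62x ≡ 0 (mod 2) for all x, so T(x) ≡ 0 (mod 2).
But 1 ≢ 0 (mod 2), so 1 ∈ ℤ_{114} has no preimage. Therefore T is not surjective.
Since T is not surjective, we find the least positive k with T(k) = T(0): this means 62k ≡ 0 (mod 114), i.e. 114 ∣ 62k. Since gcd(62, 114) = 2, dividing through by 2 this holds exactly when 57 ∣ 31k, and as gcd(31, 57) = 1, exactly when 57 ∣ k.
The smallest positive such k is 57.

57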